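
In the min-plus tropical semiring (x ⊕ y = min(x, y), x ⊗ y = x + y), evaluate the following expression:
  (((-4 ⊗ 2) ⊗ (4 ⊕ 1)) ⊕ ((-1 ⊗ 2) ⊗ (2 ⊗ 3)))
(((-4 ⊗ 2) ⊗ (4 ⊕ 1)) ⊕ ((-1 ⊗ 2) ⊗ (2 ⊗ 3))) = -1

Expand innermost to outermost. Recall ⊕ takes the minimum of its arguments and ⊗ takes their sum. Working out the expression (((-4 ⊗ 2) ⊗ (4 ⊕ 1)) ⊕ ((-1 ⊗ 2) ⊗ (2 ⊗ 3))) gives -1.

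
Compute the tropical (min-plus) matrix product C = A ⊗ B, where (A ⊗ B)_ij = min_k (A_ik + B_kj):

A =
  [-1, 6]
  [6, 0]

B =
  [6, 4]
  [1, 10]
A ⊗ B =
  [5, 3]
  [1, 10]

Apply the min-plus product entry-by-entry:
  C[0][0] = min over k of (A[0][0] + B[0][0] = -1 + 6 = 5, A[0][1] + B[1][0] = 6 + 1 = 7) = 5 (attained at k = 0)
  C[0][1] = min over k of (A[0][0] + B[0][1] = -1 + 4 = 3, A[0][1] + B[1][1] = 6 + 10 = 16) = 3 (attained at k = 0)
  C[1][0] = min over k of (A[1][0] + B[0][0] = 6 + 6 = 12, A[1][1] + B[1][0] = 0 + 1 = 1) = 1 (attained at k = 1)
  C[1][1] = min over k of (A[1][0] + B[0][1] = 6 + 4 = 10, A[1][1] + B[1][1] = 0 + 10 = 10) = 10 (attained at k = 0)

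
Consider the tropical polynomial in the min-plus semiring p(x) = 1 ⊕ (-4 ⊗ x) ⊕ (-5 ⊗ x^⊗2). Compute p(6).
p(6) = 1

A tropical monomial a ⊗ x^⊗i evaluates to a + i · x. Evaluating each term at x = 6:
  Term 0 contributes 1 + 0 · 6 = 1
  Term 1 contributes -4 + 1 · 6 = 2
  Term 2 contributes -5 + 2 · 6 = 7
p(6) = ⊕ of these = min[1, 2, 7] = 1.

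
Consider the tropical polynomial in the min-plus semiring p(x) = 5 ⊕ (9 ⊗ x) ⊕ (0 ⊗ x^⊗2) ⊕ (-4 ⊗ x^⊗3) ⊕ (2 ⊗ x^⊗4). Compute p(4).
p(4) = 5

A tropical monomial a ⊗ x^⊗i evaluates to a + i · x. Evaluating each term at x = 4:
  Term 0 contributes 5 + 0 · 4 = 5
  Term 1 contributes 9 + 1 · 4 = 13
  Term 2 contributes 0 + 2 · 4 = 8
  Term 3 contributes -4 + 3 · 4 = 8
  Term 4 contributes 2 + 4 · 4 = 18
p(4) = ⊕ of these = min[5, 13, 8, 8, 18] = 5.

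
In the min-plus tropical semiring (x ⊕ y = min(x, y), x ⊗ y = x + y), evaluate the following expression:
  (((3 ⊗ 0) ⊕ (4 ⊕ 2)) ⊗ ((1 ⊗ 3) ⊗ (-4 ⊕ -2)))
(((3 ⊗ 0) ⊕ (4 ⊕ 2)) ⊗ ((1 ⊗ 3) ⊗ (-4 ⊕ -2))) = 2

Expand innermost to outermost. Recall ⊕ takes the minimum of its arguments and ⊗ takes their sum. Working out the expression (((3 ⊗ 0) ⊕ (4 ⊕ 2)) ⊗ ((1 ⊗ 3) ⊗ (-4 ⊕ -2))) gives 2.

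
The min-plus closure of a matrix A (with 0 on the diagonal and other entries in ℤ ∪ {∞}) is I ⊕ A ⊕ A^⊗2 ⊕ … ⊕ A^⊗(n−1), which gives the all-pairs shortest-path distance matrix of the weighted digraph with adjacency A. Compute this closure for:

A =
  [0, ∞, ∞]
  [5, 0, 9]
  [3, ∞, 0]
Closure =
  [0, ∞, ∞]
  [5, 0, 9]
  [3, ∞, 0]

This is the Floyd-Warshall all-pairs shortest-path computation. For each intermediate vertex k = 0, 1, …, 2, update dist[i][j] ← min(dist[i][j], dist[i][k] + dist[k][j]). The final matrix gives, for each (i, j), the minimum total weight of any directed path from i to j (possibly empty when i = j).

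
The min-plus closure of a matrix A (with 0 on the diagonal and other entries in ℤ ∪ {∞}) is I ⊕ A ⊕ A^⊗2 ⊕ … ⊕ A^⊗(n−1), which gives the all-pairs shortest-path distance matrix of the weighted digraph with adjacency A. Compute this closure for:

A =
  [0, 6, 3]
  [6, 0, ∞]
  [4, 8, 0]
Closure =
  [0, 6, 3]
  [6, 0, 9]
  [4, 8, 0]

This is the Floyd-Warshall all-pairs shortest-path computation. For each intermediate vertex k = 0, 1, …, 2, update dist[i][j] ← min(dist[i][j], dist[i][k] + dist[k][j]). The final matrix gives, for each (i, j), the minimum total weight of any directed path from i to j (possibly empty when i = j).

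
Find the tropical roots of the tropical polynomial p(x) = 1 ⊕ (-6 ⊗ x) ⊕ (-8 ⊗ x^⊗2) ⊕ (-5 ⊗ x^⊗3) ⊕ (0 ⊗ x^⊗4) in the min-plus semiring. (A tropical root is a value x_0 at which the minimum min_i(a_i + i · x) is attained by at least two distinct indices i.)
Roots: {-5, -3, 2, 7}

Each tropical root is a break point of the lower envelope of the lines y = a_i + i · x (there are 5 lines, with slopes 0, 1, ..., 4). Only the lines that attain the minimum somewhere contribute to roots; other lines are dominated. Here the surviving (envelope) indices are i = 4, i = 3, i = 2, i = 1, i = 0.
Intersections between consecutive envelope lines give the roots: for adjacent envelope indices i < j the intersection is x = (a_i − a_j) / (j − i). Reading off the sorted break points: {-5, -3, 2, 7}.
Verification: at each break x_0, at least two indices attain the minimum of min_i(a_i + i · x_0).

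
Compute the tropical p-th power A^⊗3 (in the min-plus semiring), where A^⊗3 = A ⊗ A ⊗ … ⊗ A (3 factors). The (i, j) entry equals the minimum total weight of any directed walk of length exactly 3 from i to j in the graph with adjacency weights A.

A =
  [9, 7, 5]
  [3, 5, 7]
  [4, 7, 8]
A^⊗3 =
  [15, 16, 14]
  [12, 15, 13]
  [13, 16, 15]

Each entry (A^⊗3)_ij equals the minimum over all length-3 walks i = v_0 → v_1 → … → v_3 = j of Σ_t A[v_t][v_{t+1}]. For example, for (i, j) = (0, 2) we minimise over 9 possible intermediate vertex sequences; the minimum is 14, attained along the walk 0 → 2 → 0 → 2.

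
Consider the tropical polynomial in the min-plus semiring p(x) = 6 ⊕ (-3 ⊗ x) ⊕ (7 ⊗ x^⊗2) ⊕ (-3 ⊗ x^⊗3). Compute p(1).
p(1) = -2

A tropical monomial a ⊗ x^⊗i evaluates to a + i · x. Evaluating each term at x = 1:
  Term 0 contributes 6 + 0 · 1 = 6
  Term 1 contributes -3 + 1 · 1 = -2
  Term 2 contributes 7 + 2 · 1 = 9
  Term 3 contributes -3 + 3 · 1 = 0
p(1) = ⊕ of these = min[6, -2, 9, 0] = -2.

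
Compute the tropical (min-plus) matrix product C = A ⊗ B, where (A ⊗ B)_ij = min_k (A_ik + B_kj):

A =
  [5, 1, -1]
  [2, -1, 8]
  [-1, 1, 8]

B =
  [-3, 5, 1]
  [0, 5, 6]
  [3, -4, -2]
A ⊗ B =
  [1, -5, -3]
  [-1, 4, 3]
  [-4, 4, 0]

Apply the min-plus product entry-by-entry:
  C[0][0] = min over k of (A[0][0] + B[0][0] = 5 + -3 = 2, A[0][1] + B[1][0] = 1 + 0 = 1, A[0][2] + B[2][0] = -1 + 3 = 2) = 1 (attained at k = 1)
  C[0][1] = min over k of (A[0][0] + B[0][1] = 5 + 5 = 10, A[0][1] + B[1][1] = 1 + 5 = 6, A[0][2] + B[2][1] = -1 + -4 = -5) = -5 (attained at k = 2)
  C[0][2] = min over k of (A[0][0] + B[0][2] = 5 + 1 = 6, A[0][1] + B[1][2] = 1 + 6 = 7, A[0][2] + B[2][2] = -1 + -2 = -3) = -3 (attained at k = 2)
  C[1][0] = min over k of (A[1][0] + B[0][0] = 2 + -3 = -1, A[1][1] + B[1][0] = -1 + 0 = -1, A[1][2] + B[2][0] = 8 + 3 = 11) = -1 (attained at k = 0)
  C[1][1] = min over k of (A[1][0] + B[0][1] = 2 + 5 = 7, A[1][1] + B[1][1] = -1 + 5 = 4, A[1][2] + B[2][1] = 8 + -4 = 4) = 4 (attained at k = 1)
  C[1][2] = min over k of (A[1][0] + B[0][2] = 2 + 1 = 3, A[1][1] + B[1][2] = -1 + 6 = 5, A[1][2] + B[2][2] = 8 + -2 = 6) = 3 (attained at k = 0)
  C[2][0] = min over k of (A[2][0] + B[0][0] = -1 + -3 = -4, A[2][1] + B[1][0] = 1 + 0 = 1, A[2][2] + B[2][0] = 8 + 3 = 11) = -4 (attained at k = 0)
  C[2][1] = min over k of (A[2][0] + B[0][1] = -1 + 5 = 4, A[2][1] + B[1][1] = 1 + 5 = 6, A[2][2] + B[2][1] = 8 + -4 = 4) = 4 (attained at k = 0)
  C[2][2] = min over k of (A[2][0] + B[0][2] = -1 + 1 = 0, A[2][1] + B[1][2] = 1 + 6 = 7, A[2][2] + B[2][2] = 8 + -2 = 6) = 0 (attained at k = 0)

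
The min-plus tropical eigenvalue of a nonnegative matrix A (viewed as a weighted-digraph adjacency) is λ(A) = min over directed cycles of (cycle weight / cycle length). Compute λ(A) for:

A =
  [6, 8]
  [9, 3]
λ(A) = 3

Enumerate directed cycles and compute their means (weight / length). Sample:
  cycle 0 → 0: weight = 6, length = 1, mean = 6/1 ≈ 6.000
  cycle 1 → 1: weight = 3, length = 1, mean = 3/1 ≈ 3.000
  cycle 0 → 1 → 0: weight = 17, length = 2, mean = 17/2 ≈ 8.500
  cycle 1 → 0 → 1: weight = 17, length = 2, mean = 17/2 ≈ 8.500
Minimum mean = 3.000, attained e.g. along the cycle 1 → 1 with weight 3 and length 1. So λ(A) = 3/1 = 3.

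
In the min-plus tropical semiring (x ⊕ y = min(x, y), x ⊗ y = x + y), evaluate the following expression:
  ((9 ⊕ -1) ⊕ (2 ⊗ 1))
((9 ⊕ -1) ⊕ (2 ⊗ 1)) = -1

Expand innermost to outermost. Recall ⊕ takes the minimum of its arguments and ⊗ takes their sum. Working out the expression ((9 ⊕ -1) ⊕ (2 ⊗ 1)) gives -1.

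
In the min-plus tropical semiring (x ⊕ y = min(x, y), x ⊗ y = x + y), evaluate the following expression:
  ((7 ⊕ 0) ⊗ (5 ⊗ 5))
((7 ⊕ 0) ⊗ (5 ⊗ 5)) = 10

Expand innermost to outermost. Recall ⊕ takes the minimum of its arguments and ⊗ takes their sum. Working out the expression ((7 ⊕ 0) ⊗ (5 ⊗ 5)) gives 10.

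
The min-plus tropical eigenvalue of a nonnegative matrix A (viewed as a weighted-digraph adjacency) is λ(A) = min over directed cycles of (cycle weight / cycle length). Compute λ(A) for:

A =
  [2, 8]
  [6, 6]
λ(A) = 2

Enumerate directed cycles and compute their means (weight / length). Sample:
  cycle 0 → 0: weight = 2, length = 1, mean = 2/1 ≈ 2.000
  cycle 1 → 1: weight = 6, length = 1, mean = 6/1 ≈ 6.000
  cycle 0 → 1 → 0: weight = 14, length = 2, mean = 14/2 ≈ 7.000
  cycle 1 → 0 → 1: weight = 14, length = 2, mean = 14/2 ≈ 7.000
Minimum mean = 2.000, attained e.g. along the cycle 0 → 0 with weight 2 and length 1. So λ(A) = 2/1 = 2.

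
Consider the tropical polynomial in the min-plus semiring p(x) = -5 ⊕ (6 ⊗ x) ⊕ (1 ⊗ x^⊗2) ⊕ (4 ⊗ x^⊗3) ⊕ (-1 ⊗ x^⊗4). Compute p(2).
p(2) = -5

A tropical monomial a ⊗ x^⊗i evaluates to a + i · x. Evaluating each term at x = 2:
  Term 0 contributes -5 + 0 · 2 = -5
  Term 1 contributes 6 + 1 · 2 = 8
  Term 2 contributes 1 + 2 · 2 = 5
  Term 3 contributes 4 + 3 · 2 = 10
  Term 4 contributes -1 + 4 · 2 = 7
p(2) = ⊕ of these = min[-5, 8, 5, 10, 7] = -5.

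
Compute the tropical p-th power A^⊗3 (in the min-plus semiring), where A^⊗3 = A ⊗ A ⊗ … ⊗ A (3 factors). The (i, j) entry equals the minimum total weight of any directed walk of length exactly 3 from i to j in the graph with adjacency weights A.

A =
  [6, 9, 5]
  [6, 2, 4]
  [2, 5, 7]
A^⊗3 =
  [13, 12, 12]
  [8, 6, 8]
  [9, 9, 11]

Each entry (A^⊗3)_ij equals the minimum over all length-3 walks i = v_0 → v_1 → … → v_3 = j of Σ_t A[v_t][v_{t+1}]. For example, for (i, j) = (0, 2) we minimise over 9 possible intermediate vertex sequences; the minimum is 12, attained along the walk 0 → 2 → 0 → 2.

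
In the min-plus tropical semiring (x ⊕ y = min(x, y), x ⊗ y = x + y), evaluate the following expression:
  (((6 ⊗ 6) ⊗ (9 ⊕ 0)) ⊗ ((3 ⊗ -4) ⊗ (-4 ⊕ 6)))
(((6 ⊗ 6) ⊗ (9 ⊕ 0)) ⊗ ((3 ⊗ -4) ⊗ (-4 ⊕ 6))) = 7

Expand innermost to outermost. Recall ⊕ takes the minimum of its arguments and ⊗ takes their sum. Working out the expression (((6 ⊗ 6) ⊗ (9 ⊕ 0)) ⊗ ((3 ⊗ -4) ⊗ (-4 ⊕ 6))) gives 7.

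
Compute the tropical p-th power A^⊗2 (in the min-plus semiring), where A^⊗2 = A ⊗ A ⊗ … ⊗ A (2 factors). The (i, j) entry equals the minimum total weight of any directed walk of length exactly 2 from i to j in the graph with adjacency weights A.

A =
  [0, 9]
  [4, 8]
A^⊗2 =
  [0, 9]
  [4, 13]

Each entry (A^⊗2)_ij equals the minimum over all length-2 walks i = v_0 → v_1 → … → v_2 = j of Σ_t A[v_t][v_{t+1}]. For example, for (i, j) = (0, 1) we minimise over 2 possible intermediate vertex sequences; the minimum is 9, attained along the walk 0 → 0 → 1.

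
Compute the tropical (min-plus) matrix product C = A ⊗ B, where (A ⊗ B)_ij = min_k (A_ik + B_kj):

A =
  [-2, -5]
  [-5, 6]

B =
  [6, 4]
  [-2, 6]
A ⊗ B =
  [-7, 1]
  [1, -1]

Apply the min-plus product entry-by-entry:
  C[0][0] = min over k of (A[0][0] + B[0][0] = -2 + 6 = 4, A[0][1] + B[1][0] = -5 + -2 = -7) = -7 (attained at k = 1)
  C[0][1] = min over k of (A[0][0] + B[0][1] = -2 + 4 = 2, A[0][1] + B[1][1] = -5 + 6 = 1) = 1 (attained at k = 1)
  C[1][0] = min over k of (A[1][0] + B[0][0] = -5 + 6 = 1, A[1][1] + B[1][0] = 6 + -2 = 4) = 1 (attained at k = 0)
  C[1][1] = min over k of (A[1][0] + B[0][1] = -5 + 4 = -1, A[1][1] + B[1][1] = 6 + 6 = 12) = -1 (attained at k = 0)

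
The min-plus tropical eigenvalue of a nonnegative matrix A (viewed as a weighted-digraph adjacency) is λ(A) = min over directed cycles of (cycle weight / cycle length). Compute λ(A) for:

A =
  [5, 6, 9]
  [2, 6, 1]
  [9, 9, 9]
λ(A) = 4

Enumerate directed cycles and compute their means (weight / length). Sample:
  cycle 0 → 0: weight = 5, length = 1, mean = 5/1 ≈ 5.000
  cycle 1 → 1: weight = 6, length = 1, mean = 6/1 ≈ 6.000
  cycle 2 → 2: weight = 9, length = 1, mean = 9/1 ≈ 9.000
  cycle 0 → 1 → 0: weight = 8, length = 2, mean = 8/2 ≈ 4.000
  cycle 0 → 2 → 0: weight = 18, length = 2, mean = 18/2 ≈ 9.000
  cycle 1 → 0 → 1: weight = 8, length = 2, mean = 8/2 ≈ 4.000
Minimum mean = 4.000, attained e.g. along the cycle 0 → 1 → 0 with weight 8 and length 2. So λ(A) = 8/2 = 4.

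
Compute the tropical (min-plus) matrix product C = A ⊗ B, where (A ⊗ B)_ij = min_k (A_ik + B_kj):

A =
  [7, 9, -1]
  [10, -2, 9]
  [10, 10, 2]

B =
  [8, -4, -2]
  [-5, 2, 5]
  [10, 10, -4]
A ⊗ B =
  [4, 3, -5]
  [-7, 0, 3]
  [5, 6, -2]

Apply the min-plus product entry-by-entry:
  C[0][0] = min over k of (A[0][0] + B[0][0] = 7 + 8 = 15, A[0][1] + B[1][0] = 9 + -5 = 4, A[0][2] + B[2][0] = -1 + 10 = 9) = 4 (attained at k = 1)
  C[0][1] = min over k of (A[0][0] + B[0][1] = 7 + -4 = 3, A[0][1] + B[1][1] = 9 + 2 = 11, A[0][2] + B[2][1] = -1 + 10 = 9) = 3 (attained at k = 0)
  C[0][2] = min over k of (A[0][0] + B[0][2] = 7 + -2 = 5, A[0][1] + B[1][2] = 9 + 5 = 14, A[0][2] + B[2][2] = -1 + -4 = -5) = -5 (attained at k = 2)
  C[1][0] = min over k of (A[1][0] + B[0][0] = 10 + 8 = 18, A[1][1] + B[1][0] = -2 + -5 = -7, A[1][2] + B[2][0] = 9 + 10 = 19) = -7 (attained at k = 1)
  C[1][1] = min over k of (A[1][0] + B[0][1] = 10 + -4 = 6, A[1][1] + B[1][1] = -2 + 2 = 0, A[1][2] + B[2][1] = 9 + 10 = 19) = 0 (attained at k = 1)
  C[1][2] = min over k of (A[1][0] + B[0][2] = 10 + -2 = 8, A[1][1] + B[1][2] = -2 + 5 = 3, A[1][2] + B[2][2] = 9 + -4 = 5) = 3 (attained at k = 1)
  C[2][0] = min over k of (A[2][0] + B[0][0] = 10 + 8 = 18, A[2][1] + B[1][0] = 10 + -5 = 5, A[2][2] + B[2][0] = 2 + 10 = 12) = 5 (attained at k = 1)
  C[2][1] = min over k of (A[2][0] + B[0][1] = 10 + -4 = 6, A[2][1] + B[1][1] = 10 + 2 = 12, A[2][2] + B[2][1] = 2 + 10 = 12) = 6 (attained at k = 0)
  C[2][2] = min over k of (A[2][0] + B[0][2] = 10 + -2 = 8, A[2][1] + B[1][2] = 10 + 5 = 15, A[2][2] + B[2][2] = 2 + -4 = -2) = -2 (attained at k = 2)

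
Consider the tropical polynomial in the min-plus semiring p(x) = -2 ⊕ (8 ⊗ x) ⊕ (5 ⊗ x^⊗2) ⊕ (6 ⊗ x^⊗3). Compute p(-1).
p(-1) = -2

A tropical monomial a ⊗ x^⊗i evaluates to a + i · x. Evaluating each term at x = -1:
  Term 0 contributes -2 + 0 · -1 = -2
  Term 1 contributes 8 + 1 · -1 = 7
  Term 2 contributes 5 + 2 · -1 = 3
  Term 3 contributes 6 + 3 · -1 = 3
p(-1) = ⊕ of these = min[-2, 7, 3, 3] = -2.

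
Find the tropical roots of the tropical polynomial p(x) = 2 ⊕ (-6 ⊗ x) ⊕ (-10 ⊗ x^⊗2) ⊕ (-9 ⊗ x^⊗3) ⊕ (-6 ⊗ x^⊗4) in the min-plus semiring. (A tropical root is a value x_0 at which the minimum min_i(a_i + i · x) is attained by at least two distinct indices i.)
Roots: {-3, -1, 4, 8}

Each tropical root is a break point of the lower envelope of the lines y = a_i + i · x (there are 5 lines, with slopes 0, 1, ..., 4). Only the lines that attain the minimum somewhere contribute to roots; other lines are dominated. Here the surviving (envelope) indices are i = 4, i = 3, i = 2, i = 1, i = 0.
Intersections between consecutive envelope lines give the roots: for adjacent envelope indices i < j the intersection is x = (a_i − a_j) / (j − i). Reading off the sorted break points: {-3, -1, 4, 8}.
Verification: at each break x_0, at least two indices attain the minimum of min_i(a_i + i · x_0).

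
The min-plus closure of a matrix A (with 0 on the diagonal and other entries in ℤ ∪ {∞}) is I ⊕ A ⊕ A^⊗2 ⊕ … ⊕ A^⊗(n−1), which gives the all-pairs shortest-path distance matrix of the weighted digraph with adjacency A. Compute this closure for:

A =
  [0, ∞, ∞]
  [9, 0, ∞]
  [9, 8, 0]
Closure =
  [0, ∞, ∞]
  [9, 0, ∞]
  [9, 8, 0]

This is the Floyd-Warshall all-pairs shortest-path computation. For each intermediate vertex k = 0, 1, …, 2, update dist[i][j] ← min(dist[i][j], dist[i][k] + dist[k][j]). The final matrix gives, for each (i, j), the minimum total weight of any directed path from i to j (possibly empty when i = j).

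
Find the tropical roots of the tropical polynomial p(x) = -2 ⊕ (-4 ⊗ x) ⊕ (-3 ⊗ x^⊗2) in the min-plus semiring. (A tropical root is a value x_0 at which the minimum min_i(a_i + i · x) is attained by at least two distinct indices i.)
Roots: {-1, 2}

Each tropical root is a break point of the lower envelope of the lines y = a_i + i · x (there are 3 lines, with slopes 0, 1, ..., 2). Only the lines that attain the minimum somewhere contribute to roots; other lines are dominated. Here the surviving (envelope) indices are i = 2, i = 1, i = 0.
Intersections between consecutive envelope lines give the roots: for adjacent envelope indices i < j the intersection is x = (a_i − a_j) / (j − i). Reading off the sorted break points: {-1, 2}.
Verification: at each break x_0, at least two indices attain the minimum of min_i(a_i + i · x_0).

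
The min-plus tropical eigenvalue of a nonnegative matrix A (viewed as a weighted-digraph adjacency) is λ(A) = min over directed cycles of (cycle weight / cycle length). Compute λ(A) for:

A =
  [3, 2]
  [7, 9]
λ(A) = 3

Enumerate directed cycles and compute their means (weight / length). Sample:
  cycle 0 → 0: weight = 3, length = 1, mean = 3/1 ≈ 3.000
  cycle 1 → 1: weight = 9, length = 1, mean = 9/1 ≈ 9.000
  cycle 0 → 1 → 0: weight = 9, length = 2, mean = 9/2 ≈ 4.500
  cycle 1 → 0 → 1: weight = 9, length = 2, mean = 9/2 ≈ 4.500
Minimum mean = 3.000, attained e.g. along the cycle 0 → 0 with weight 3 and length 1. So λ(A) = 3/1 = 3.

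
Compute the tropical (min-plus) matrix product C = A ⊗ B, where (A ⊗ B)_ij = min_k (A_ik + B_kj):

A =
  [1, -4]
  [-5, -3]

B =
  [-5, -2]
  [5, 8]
A ⊗ B =
  [-4, -1]
  [-10, -7]

Apply the min-plus product entry-by-entry:
  C[0][0] = min over k of (A[0][0] + B[0][0] = 1 + -5 = -4, A[0][1] + B[1][0] = -4 + 5 = 1) = -4 (attained at k = 0)
  C[0][1] = min over k of (A[0][0] + B[0][1] = 1 + -2 = -1, A[0][1] + B[1][1] = -4 + 8 = 4) = -1 (attained at k = 0)
  C[1][0] = min over k of (A[1][0] + B[0][0] = -5 + -5 = -10, A[1][1] + B[1][0] = -3 + 5 = 2) = -10 (attained at k = 0)
  C[1][1] = min over k of (A[1][0] + B[0][1] = -5 + -2 = -7, A[1][1] + B[1][1] = -3 + 8 = 5) = -7 (attained at k = 0)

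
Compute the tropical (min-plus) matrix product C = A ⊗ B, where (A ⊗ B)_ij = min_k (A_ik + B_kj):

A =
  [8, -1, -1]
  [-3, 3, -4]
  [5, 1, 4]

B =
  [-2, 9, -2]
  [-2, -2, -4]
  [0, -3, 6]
A ⊗ B =
  [-3, -4, -5]
  [-5, -7, -5]
  [-1, -1, -3]

Apply the min-plus product entry-by-entry:
  C[0][0] = min over k of (A[0][0] + B[0][0] = 8 + -2 = 6, A[0][1] + B[1][0] = -1 + -2 = -3, A[0][2] + B[2][0] = -1 + 0 = -1) = -3 (attained at k = 1)
  C[0][1] = min over k of (A[0][0] + B[0][1] = 8 + 9 = 17, A[0][1] + B[1][1] = -1 + -2 = -3, A[0][2] + B[2][1] = -1 + -3 = -4) = -4 (attained at k = 2)
  C[0][2] = min over k of (A[0][0] + B[0][2] = 8 + -2 = 6, A[0][1] + B[1][2] = -1 + -4 = -5, A[0][2] + B[2][2] = -1 + 6 = 5) = -5 (attained at k = 1)
  C[1][0] = min over k of (A[1][0] + B[0][0] = -3 + -2 = -5, A[1][1] + B[1][0] = 3 + -2 = 1, A[1][2] + B[2][0] = -4 + 0 = -4) = -5 (attained at k = 0)
  C[1][1] = min over k of (A[1][0] + B[0][1] = -3 + 9 = 6, A[1][1] + B[1][1] = 3 + -2 = 1, A[1][2] + B[2][1] = -4 + -3 = -7) = -7 (attained at k = 2)
  C[1][2] = min over k of (A[1][0] + B[0][2] = -3 + -2 = -5, A[1][1] + B[1][2] = 3 + -4 = -1, A[1][2] + B[2][2] = -4 + 6 = 2) = -5 (attained at k = 0)
  C[2][0] = min over k of (A[2][0] + B[0][0] = 5 + -2 = 3, A[2][1] + B[1][0] = 1 + -2 = -1, A[2][2] + B[2][0] = 4 + 0 = 4) = -1 (attained at k = 1)
  C[2][1] = min over k of (A[2][0] + B[0][1] = 5 + 9 = 14, A[2][1] + B[1][1] = 1 + -2 = -1, A[2][2] + B[2][1] = 4 + -3 = 1) = -1 (attained at k = 1)
  C[2][2] = min over k of (A[2][0] + B[0][2] = 5 + -2 = 3, A[2][1] + B[1][2] = 1 + -4 = -3, A[2][2] + B[2][2] = 4 + 6 = 10) = -3 (attained at k = 1)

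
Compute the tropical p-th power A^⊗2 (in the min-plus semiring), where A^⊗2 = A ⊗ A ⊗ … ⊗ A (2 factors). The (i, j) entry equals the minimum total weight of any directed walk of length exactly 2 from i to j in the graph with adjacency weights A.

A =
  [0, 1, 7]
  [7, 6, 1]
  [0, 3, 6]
A^⊗2 =
  [0, 1, 2]
  [1, 4, 7]
  [0, 1, 4]

Each entry (A^⊗2)_ij equals the minimum over all length-2 walks i = v_0 → v_1 → … → v_2 = j of Σ_t A[v_t][v_{t+1}]. For example, for (i, j) = (0, 2) we minimise over 3 possible intermediate vertex sequences; the minimum is 2, attained along the walk 0 → 1 → 2.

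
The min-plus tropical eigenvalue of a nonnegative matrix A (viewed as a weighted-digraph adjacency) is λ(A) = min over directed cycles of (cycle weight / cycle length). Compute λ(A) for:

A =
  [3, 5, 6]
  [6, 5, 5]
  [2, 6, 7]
λ(A) = 3

Enumerate directed cycles and compute their means (weight / length). Sample:
  cycle 0 → 0: weight = 3, length = 1, mean = 3/1 ≈ 3.000
  cycle 1 → 1: weight = 5, length = 1, mean = 5/1 ≈ 5.000
  cycle 2 → 2: weight = 7, length = 1, mean = 7/1 ≈ 7.000
  cycle 0 → 1 → 0: weight = 11, length = 2, mean = 11/2 ≈ 5.500
  cycle 0 → 2 → 0: weight = 8, length = 2, mean = 8/2 ≈ 4.000
  cycle 1 → 0 → 1: weight = 11, length = 2, mean = 11/2 ≈ 5.500
Minimum mean = 3.000, attained e.g. along the cycle 0 → 0 with weight 3 and length 1. So λ(A) = 3/1 = 3.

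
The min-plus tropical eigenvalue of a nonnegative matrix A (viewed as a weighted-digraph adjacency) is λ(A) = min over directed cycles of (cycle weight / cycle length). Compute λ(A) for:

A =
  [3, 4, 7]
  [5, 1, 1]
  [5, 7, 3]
λ(A) = 1

Enumerate directed cycles and compute their means (weight / length). Sample:
  cycle 0 → 0: weight = 3, length = 1, mean = 3/1 ≈ 3.000
  cycle 1 → 1: weight = 1, length = 1, mean = 1/1 ≈ 1.000
  cycle 2 → 2: weight = 3, length = 1, mean = 3/1 ≈ 3.000
  cycle 0 → 1 → 0: weight = 9, length = 2, mean = 9/2 ≈ 4.500
  cycle 0 → 2 → 0: weight = 12, length = 2, mean = 12/2 ≈ 6.000
  cycle 1 → 0 → 1: weight = 9, length = 2, mean = 9/2 ≈ 4.500
Minimum mean = 1.000, attained e.g. along the cycle 1 → 1 with weight 1 and length 1. So λ(A) = 1/1 = 1.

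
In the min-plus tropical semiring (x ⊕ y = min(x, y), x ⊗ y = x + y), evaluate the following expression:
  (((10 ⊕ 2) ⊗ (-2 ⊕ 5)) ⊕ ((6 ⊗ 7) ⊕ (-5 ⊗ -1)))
(((10 ⊕ 2) ⊗ (-2 ⊕ 5)) ⊕ ((6 ⊗ 7) ⊕ (-5 ⊗ -1))) = -6

Expand innermost to outermost. Recall ⊕ takes the minimum of its arguments and ⊗ takes their sum. Working out the expression (((10 ⊕ 2) ⊗ (-2 ⊕ 5)) ⊕ ((6 ⊗ 7) ⊕ (-5 ⊗ -1))) gives -6.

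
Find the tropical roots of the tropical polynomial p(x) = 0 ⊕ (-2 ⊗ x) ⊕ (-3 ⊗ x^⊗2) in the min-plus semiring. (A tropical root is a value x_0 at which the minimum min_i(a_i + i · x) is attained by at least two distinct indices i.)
Roots: {1, 2}

Each tropical root is a break point of the lower envelope of the lines y = a_i + i · x (there are 3 lines, with slopes 0, 1, ..., 2). Only the lines that attain the minimum somewhere contribute to roots; other lines are dominated. Here the surviving (envelope) indices are i = 2, i = 1, i = 0.
Intersections between consecutive envelope lines give the roots: for adjacent envelope indices i < j the intersection is x = (a_i − a_j) / (j − i). Reading off the sorted break points: {1, 2}.
Verification: at each break x_0, at least two indices attain the minimum of min_i(a_i + i · x_0).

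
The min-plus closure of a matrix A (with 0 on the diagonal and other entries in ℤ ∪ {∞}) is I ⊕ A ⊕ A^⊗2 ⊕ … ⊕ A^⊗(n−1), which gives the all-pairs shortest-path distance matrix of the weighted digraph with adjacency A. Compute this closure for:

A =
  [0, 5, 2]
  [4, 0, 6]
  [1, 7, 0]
Closure =
  [0, 5, 2]
  [4, 0, 6]
  [1, 6, 0]

This is the Floyd-Warshall all-pairs shortest-path computation. For each intermediate vertex k = 0, 1, …, 2, update dist[i][j] ← min(dist[i][j], dist[i][k] + dist[k][j]). The final matrix gives, for each (i, j), the minimum total weight of any directed path from i to j (possibly empty when i = j).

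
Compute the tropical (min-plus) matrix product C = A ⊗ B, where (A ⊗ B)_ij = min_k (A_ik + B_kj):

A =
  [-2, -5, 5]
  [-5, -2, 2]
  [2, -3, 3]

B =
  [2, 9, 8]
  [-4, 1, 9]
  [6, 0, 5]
A ⊗ B =
  [-9, -4, 4]
  [-6, -1, 3]
  [-7, -2, 6]

Apply the min-plus product entry-by-entry:
  C[0][0] = min over k of (A[0][0] + B[0][0] = -2 + 2 = 0, A[0][1] + B[1][0] = -5 + -4 = -9, A[0][2] + B[2][0] = 5 + 6 = 11) = -9 (attained at k = 1)
  C[0][1] = min over k of (A[0][0] + B[0][1] = -2 + 9 = 7, A[0][1] + B[1][1] = -5 + 1 = -4, A[0][2] + B[2][1] = 5 + 0 = 5) = -4 (attained at k = 1)
  C[0][2] = min over k of (A[0][0] + B[0][2] = -2 + 8 = 6, A[0][1] + B[1][2] = -5 + 9 = 4, A[0][2] + B[2][2] = 5 + 5 = 10) = 4 (attained at k = 1)
  C[1][0] = min over k of (A[1][0] + B[0][0] = -5 + 2 = -3, A[1][1] + B[1][0] = -2 + -4 = -6, A[1][2] + B[2][0] = 2 + 6 = 8) = -6 (attained at k = 1)
  C[1][1] = min over k of (A[1][0] + B[0][1] = -5 + 9 = 4, A[1][1] + B[1][1] = -2 + 1 = -1, A[1][2] + B[2][1] = 2 + 0 = 2) = -1 (attained at k = 1)
  C[1][2] = min over k of (A[1][0] + B[0][2] = -5 + 8 = 3, A[1][1] + B[1][2] = -2 + 9 = 7, A[1][2] + B[2][2] = 2 + 5 = 7) = 3 (attained at k = 0)
  C[2][0] = min over k of (A[2][0] + B[0][0] = 2 + 2 = 4, A[2][1] + B[1][0] = -3 + -4 = -7, A[2][2] + B[2][0] = 3 + 6 = 9) = -7 (attained at k = 1)
  C[2][1] = min over k of (A[2][0] + B[0][1] = 2 + 9 = 11, A[2][1] + B[1][1] = -3 + 1 = -2, A[2][2] + B[2][1] = 3 + 0 = 3) = -2 (attained at k = 1)
  C[2][2] = min over k of (A[2][0] + B[0][2] = 2 + 8 = 10, A[2][1] + B[1][2] = -3 + 9 = 6, A[2][2] + B[2][2] = 3 + 5 = 8) = 6 (attained at k = 1)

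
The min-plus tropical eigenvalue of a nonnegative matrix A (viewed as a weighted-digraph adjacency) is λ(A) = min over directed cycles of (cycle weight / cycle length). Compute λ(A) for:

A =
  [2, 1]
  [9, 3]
λ(A) = 2

Enumerate directed cycles and compute their means (weight / length). Sample:
  cycle 0 → 0: weight = 2, length = 1, mean = 2/1 ≈ 2.000
  cycle 1 → 1: weight = 3, length = 1, mean = 3/1 ≈ 3.000
  cycle 0 → 1 → 0: weight = 10, length = 2, mean = 10/2 ≈ 5.000
  cycle 1 → 0 → 1: weight = 10, length = 2, mean = 10/2 ≈ 5.000
Minimum mean = 2.000, attained e.g. along the cycle 0 → 0 with weight 2 and length 1. So λ(A) = 2/1 = 2.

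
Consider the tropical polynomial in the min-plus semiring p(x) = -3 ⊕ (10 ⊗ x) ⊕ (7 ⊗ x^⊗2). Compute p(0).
p(0) = -3

A tropical monomial a ⊗ x^⊗i evaluates to a + i · x. Evaluating each term at x = 0:
  Term 0 contributes -3 + 0 · 0 = -3
  Term 1 contributes 10 + 1 · 0 = 10
  Term 2 contributes 7 + 2 · 0 = 7
p(0) = ⊕ of these = min[-3, 10, 7] = -3.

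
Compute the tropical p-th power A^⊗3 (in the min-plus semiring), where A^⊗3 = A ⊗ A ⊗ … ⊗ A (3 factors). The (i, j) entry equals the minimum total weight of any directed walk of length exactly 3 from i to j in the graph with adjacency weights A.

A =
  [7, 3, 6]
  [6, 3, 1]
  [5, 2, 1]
A^⊗3 =
  [9, 6, 5]
  [7, 4, 3]
  [7, 4, 3]

Each entry (A^⊗3)_ij equals the minimum over all length-3 walks i = v_0 → v_1 → … → v_3 = j of Σ_t A[v_t][v_{t+1}]. For example, for (i, j) = (0, 2) we minimise over 9 possible intermediate vertex sequences; the minimum is 5, attained along the walk 0 → 1 → 2 → 2.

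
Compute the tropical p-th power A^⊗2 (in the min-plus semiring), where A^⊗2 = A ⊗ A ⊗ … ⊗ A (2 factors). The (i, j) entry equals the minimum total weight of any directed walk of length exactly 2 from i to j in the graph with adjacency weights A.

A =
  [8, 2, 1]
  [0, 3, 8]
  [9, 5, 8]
A^⊗2 =
  [2, 5, 9]
  [3, 2, 1]
  [5, 8, 10]

Each entry (A^⊗2)_ij equals the minimum over all length-2 walks i = v_0 → v_1 → … → v_2 = j of Σ_t A[v_t][v_{t+1}]. For example, for (i, j) = (0, 2) we minimise over 3 possible intermediate vertex sequences; the minimum is 9, attained along the walk 0 → 0 → 2.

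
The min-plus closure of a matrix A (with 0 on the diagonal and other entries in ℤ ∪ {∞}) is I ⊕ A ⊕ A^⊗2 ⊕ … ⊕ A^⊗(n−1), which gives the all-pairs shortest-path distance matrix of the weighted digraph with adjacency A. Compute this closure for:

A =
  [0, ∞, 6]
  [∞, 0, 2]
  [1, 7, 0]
Closure =
  [0, 13, 6]
  [3, 0, 2]
  [1, 7, 0]

This is the Floyd-Warshall all-pairs shortest-path computation. For each intermediate vertex k = 0, 1, …, 2, update dist[i][j] ← min(dist[i][j], dist[i][k] + dist[k][j]). The final matrix gives, for each (i, j), the minimum total weight of any directed path from i to j (possibly empty when i = j).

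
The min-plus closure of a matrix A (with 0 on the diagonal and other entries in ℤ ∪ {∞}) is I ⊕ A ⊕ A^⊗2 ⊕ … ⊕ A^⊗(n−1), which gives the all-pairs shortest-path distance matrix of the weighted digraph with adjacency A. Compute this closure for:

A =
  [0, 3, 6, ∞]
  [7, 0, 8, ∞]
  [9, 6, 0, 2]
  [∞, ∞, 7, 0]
Closure =
  [0, 3, 6, 8]
  [7, 0, 8, 10]
  [9, 6, 0, 2]
  [16, 13, 7, 0]

This is the Floyd-Warshall all-pairs shortest-path computation. For each intermediate vertex k = 0, 1, …, 3, update dist[i][j] ← min(dist[i][j], dist[i][k] + dist[k][j]). The final matrix gives, for each (i, j), the minimum total weight of any directed path from i to j (possibly empty when i = j).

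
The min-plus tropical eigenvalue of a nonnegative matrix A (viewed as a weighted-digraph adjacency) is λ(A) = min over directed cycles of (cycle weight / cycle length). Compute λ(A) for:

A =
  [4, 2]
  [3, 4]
λ(A) = 5/2

Enumerate directed cycles and compute their means (weight / length). Sample:
  cycle 0 → 0: weight = 4, length = 1, mean = 4/1 ≈ 4.000
  cycle 1 → 1: weight = 4, length = 1, mean = 4/1 ≈ 4.000
  cycle 0 → 1 → 0: weight = 5, length = 2, mean = 5/2 ≈ 2.500
  cycle 1 → 0 → 1: weight = 5, length = 2, mean = 5/2 ≈ 2.500
Minimum mean = 2.500, attained e.g. along the cycle 0 → 1 → 0 with weight 5 and length 2. So λ(A) = 5/2 = 5/2.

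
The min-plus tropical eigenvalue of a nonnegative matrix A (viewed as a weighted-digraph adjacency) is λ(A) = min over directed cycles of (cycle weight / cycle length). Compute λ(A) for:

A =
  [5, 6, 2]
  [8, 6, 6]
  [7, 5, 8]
λ(A) = 9/2

Enumerate directed cycles and compute their means (weight / length). Sample:
  cycle 0 → 0: weight = 5, length = 1, mean = 5/1 ≈ 5.000
  cycle 1 → 1: weight = 6, length = 1, mean = 6/1 ≈ 6.000
  cycle 2 → 2: weight = 8, length = 1, mean = 8/1 ≈ 8.000
  cycle 0 → 1 → 0: weight = 14, length = 2, mean = 14/2 ≈ 7.000
  cycle 0 → 2 → 0: weight = 9, length = 2, mean = 9/2 ≈ 4.500
  cycle 1 → 0 → 1: weight = 14, length = 2, mean = 14/2 ≈ 7.000
Minimum mean = 4.500, attained e.g. along the cycle 0 → 2 → 0 with weight 9 and length 2. So λ(A) = 9/2 = 9/2.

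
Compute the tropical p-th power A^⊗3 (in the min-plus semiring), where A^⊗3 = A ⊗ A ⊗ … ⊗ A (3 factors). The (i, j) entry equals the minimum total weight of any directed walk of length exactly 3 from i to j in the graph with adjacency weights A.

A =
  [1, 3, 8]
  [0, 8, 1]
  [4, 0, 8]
A^⊗3 =
  [3, 4, 5]
  [1, 4, 2]
  [1, 1, 8]

Each entry (A^⊗3)_ij equals the minimum over all length-3 walks i = v_0 → v_1 → … → v_3 = j of Σ_t A[v_t][v_{t+1}]. For example, for (i, j) = (0, 2) we minimise over 9 possible intermediate vertex sequences; the minimum is 5, attained along the walk 0 → 0 → 1 → 2.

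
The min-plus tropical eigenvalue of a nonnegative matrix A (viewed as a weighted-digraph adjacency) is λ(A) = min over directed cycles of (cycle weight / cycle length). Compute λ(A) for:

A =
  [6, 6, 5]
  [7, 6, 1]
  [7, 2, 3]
λ(A) = 3/2

Enumerate directed cycles and compute their means (weight / length). Sample:
  cycle 0 → 0: weight = 6, length = 1, mean = 6/1 ≈ 6.000
  cycle 1 → 1: weight = 6, length = 1, mean = 6/1 ≈ 6.000
  cycle 2 → 2: weight = 3, length = 1, mean = 3/1 ≈ 3.000
  cycle 0 → 1 → 0: weight = 13, length = 2, mean = 13/2 ≈ 6.500
  cycle 0 → 2 → 0: weight = 12, length = 2, mean = 12/2 ≈ 6.000
  cycle 1 → 0 → 1: weight = 13, length = 2, mean = 13/2 ≈ 6.500
Minimum mean = 1.500, attained e.g. along the cycle 1 → 2 → 1 with weight 3 and length 2. So λ(A) = 3/2 = 3/2.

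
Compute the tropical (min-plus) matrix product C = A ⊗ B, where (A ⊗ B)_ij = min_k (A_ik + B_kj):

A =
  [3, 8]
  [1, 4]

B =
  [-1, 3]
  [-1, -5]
A ⊗ B =
  [2, 3]
  [0, -1]

Apply the min-plus product entry-by-entry:
  C[0][0] = min over k of (A[0][0] + B[0][0] = 3 + -1 = 2, A[0][1] + B[1][0] = 8 + -1 = 7) = 2 (attained at k = 0)
  C[0][1] = min over k of (A[0][0] + B[0][1] = 3 + 3 = 6, A[0][1] + B[1][1] = 8 + -5 = 3) = 3 (attained at k = 1)
  C[1][0] = min over k of (A[1][0] + B[0][0] = 1 + -1 = 0, A[1][1] + B[1][0] = 4 + -1 = 3) = 0 (attained at k = 0)
  C[1][1] = min over k of (A[1][0] + B[0][1] = 1 + 3 = 4, A[1][1] + B[1][1] = 4 + -5 = -1) = -1 (attained at k = 1)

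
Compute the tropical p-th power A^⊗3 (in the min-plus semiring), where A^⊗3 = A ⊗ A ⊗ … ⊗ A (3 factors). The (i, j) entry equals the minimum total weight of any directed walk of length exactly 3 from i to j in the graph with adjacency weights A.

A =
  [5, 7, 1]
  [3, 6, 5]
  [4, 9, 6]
A^⊗3 =
  [10, 12, 6]
  [8, 13, 9]
  [9, 14, 10]

Each entry (A^⊗3)_ij equals the minimum over all length-3 walks i = v_0 → v_1 → … → v_3 = j of Σ_t A[v_t][v_{t+1}]. For example, for (i, j) = (0, 2) we minimise over 9 possible intermediate vertex sequences; the minimum is 6, attained along the walk 0 → 2 → 0 → 2.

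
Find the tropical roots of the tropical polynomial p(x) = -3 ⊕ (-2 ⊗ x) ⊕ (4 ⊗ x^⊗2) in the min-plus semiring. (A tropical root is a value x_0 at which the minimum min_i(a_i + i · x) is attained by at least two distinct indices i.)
Roots: {-6, -1}

Each tropical root is a break point of the lower envelope of the lines y = a_i + i · x (there are 3 lines, with slopes 0, 1, ..., 2). Only the lines that attain the minimum somewhere contribute to roots; other lines are dominated. Here the surviving (envelope) indices are i = 2, i = 1, i = 0.
Intersections between consecutive envelope lines give the roots: for adjacent envelope indices i < j the intersection is x = (a_i − a_j) / (j − i). Reading off the sorted break points: {-6, -1}.
Verification: at each break x_0, at least two indices attain the minimum of min_i(a_i + i · x_0).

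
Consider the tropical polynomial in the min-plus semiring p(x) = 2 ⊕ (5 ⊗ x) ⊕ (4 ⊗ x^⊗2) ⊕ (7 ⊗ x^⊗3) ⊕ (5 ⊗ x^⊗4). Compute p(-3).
p(-3) = -7

A tropical monomial a ⊗ x^⊗i evaluates to a + i · x. Evaluating each term at x = -3:
  Term 0 contributes 2 + 0 · -3 = 2
  Term 1 contributes 5 + 1 · -3 = 2
  Term 2 contributes 4 + 2 · -3 = -2
  Term 3 contributes 7 + 3 · -3 = -2
  Term 4 contributes 5 + 4 · -3 = -7
p(-3) = ⊕ of these = min[2, 2, -2, -2, -7] = -7.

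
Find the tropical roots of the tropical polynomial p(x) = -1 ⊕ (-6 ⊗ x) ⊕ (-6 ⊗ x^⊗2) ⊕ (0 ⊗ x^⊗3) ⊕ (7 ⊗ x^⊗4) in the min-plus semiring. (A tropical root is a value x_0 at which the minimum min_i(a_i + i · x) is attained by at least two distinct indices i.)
Roots: {-7, -6, 0, 5}

Each tropical root is a break point of the lower envelope of the lines y = a_i + i · x (there are 5 lines, with slopes 0, 1, ..., 4). Only the lines that attain the minimum somewhere contribute to roots; other lines are dominated. Here the surviving (envelope) indices are i = 4, i = 3, i = 2, i = 1, i = 0.
Intersections between consecutive envelope lines give the roots: for adjacent envelope indices i < j the intersection is x = (a_i − a_j) / (j − i). Reading off the sorted break points: {-7, -6, 0, 5}.
Verification: at each break x_0, at least two indices attain the minimum of min_i(a_i + i · x_0).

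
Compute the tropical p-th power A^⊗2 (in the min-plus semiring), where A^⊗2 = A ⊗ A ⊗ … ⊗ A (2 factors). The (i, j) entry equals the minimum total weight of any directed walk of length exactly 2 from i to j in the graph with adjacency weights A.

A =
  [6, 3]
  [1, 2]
A^⊗2 =
  [4, 5]
  [3, 4]

Each entry (A^⊗2)_ij equals the minimum over all length-2 walks i = v_0 → v_1 → … → v_2 = j of Σ_t A[v_t][v_{t+1}]. For example, for (i, j) = (0, 1) we minimise over 2 possible intermediate vertex sequences; the minimum is 5, attained along the walk 0 → 1 → 1.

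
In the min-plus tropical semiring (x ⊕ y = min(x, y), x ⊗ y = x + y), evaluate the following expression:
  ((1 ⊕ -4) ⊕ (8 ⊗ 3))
((1 ⊕ -4) ⊕ (8 ⊗ 3)) = -4

Expand innermost to outermost. Recall ⊕ takes the minimum of its arguments and ⊗ takes their sum. Working out the expression ((1 ⊕ -4) ⊕ (8 ⊗ 3)) gives -4.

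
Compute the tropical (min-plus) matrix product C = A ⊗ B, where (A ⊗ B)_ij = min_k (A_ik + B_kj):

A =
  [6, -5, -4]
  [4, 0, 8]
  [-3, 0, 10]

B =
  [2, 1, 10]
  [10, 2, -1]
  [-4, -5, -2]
A ⊗ B =
  [-8, -9, -6]
  [4, 2, -1]
  [-1, -2, -1]

Apply the min-plus product entry-by-entry:
  C[0][0] = min over k of (A[0][0] + B[0][0] = 6 + 2 = 8, A[0][1] + B[1][0] = -5 + 10 = 5, A[0][2] + B[2][0] = -4 + -4 = -8) = -8 (attained at k = 2)
  C[0][1] = min over k of (A[0][0] + B[0][1] = 6 + 1 = 7, A[0][1] + B[1][1] = -5 + 2 = -3, A[0][2] + B[2][1] = -4 + -5 = -9) = -9 (attained at k = 2)
  C[0][2] = min over k of (A[0][0] + B[0][2] = 6 + 10 = 16, A[0][1] + B[1][2] = -5 + -1 = -6, A[0][2] + B[2][2] = -4 + -2 = -6) = -6 (attained at k = 1)
  C[1][0] = min over k of (A[1][0] + B[0][0] = 4 + 2 = 6, A[1][1] + B[1][0] = 0 + 10 = 10, A[1][2] + B[2][0] = 8 + -4 = 4) = 4 (attained at k = 2)
  C[1][1] = min over k of (A[1][0] + B[0][1] = 4 + 1 = 5, A[1][1] + B[1][1] = 0 + 2 = 2, A[1][2] + B[2][1] = 8 + -5 = 3) = 2 (attained at k = 1)
  C[1][2] = min over k of (A[1][0] + B[0][2] = 4 + 10 = 14, A[1][1] + B[1][2] = 0 + -1 = -1, A[1][2] + B[2][2] = 8 + -2 = 6) = -1 (attained at k = 1)
  C[2][0] = min over k of (A[2][0] + B[0][0] = -3 + 2 = -1, A[2][1] + B[1][0] = 0 + 10 = 10, A[2][2] + B[2][0] = 10 + -4 = 6) = -1 (attained at k = 0)
  C[2][1] = min over k of (A[2][0] + B[0][1] = -3 + 1 = -2, A[2][1] + B[1][1] = 0 + 2 = 2, A[2][2] + B[2][1] = 10 + -5 = 5) = -2 (attained at k = 0)
  C[2][2] = min over k of (A[2][0] + B[0][2] = -3 + 10 = 7, A[2][1] + B[1][2] = 0 + -1 = -1, A[2][2] + B[2][2] = 10 + -2 = 8) = -1 (attained at k = 1)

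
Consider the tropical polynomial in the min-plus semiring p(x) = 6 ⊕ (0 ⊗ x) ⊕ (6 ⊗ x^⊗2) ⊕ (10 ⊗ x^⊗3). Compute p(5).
p(5) = 5

A tropical monomial a ⊗ x^⊗i evaluates to a + i · x. Evaluating each term at x = 5:
  Term 0 contributes 6 + 0 · 5 = 6
  Term 1 contributes 0 + 1 · 5 = 5
  Term 2 contributes 6 + 2 · 5 = 16
  Term 3 contributes 10 + 3 · 5 = 25
p(5) = ⊕ of these = min[6, 5, 16, 25] = 5.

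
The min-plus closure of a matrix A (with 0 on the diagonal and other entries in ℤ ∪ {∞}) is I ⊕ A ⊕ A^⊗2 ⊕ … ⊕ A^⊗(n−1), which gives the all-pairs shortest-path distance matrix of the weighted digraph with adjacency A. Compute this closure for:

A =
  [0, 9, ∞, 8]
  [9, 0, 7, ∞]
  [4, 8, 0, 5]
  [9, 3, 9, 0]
Closure =
  [0, 9, 16, 8]
  [9, 0, 7, 12]
  [4, 8, 0, 5]
  [9, 3, 9, 0]

This is the Floyd-Warshall all-pairs shortest-path computation. For each intermediate vertex k = 0, 1, …, 3, update dist[i][j] ← min(dist[i][j], dist[i][k] + dist[k][j]). The final matrix gives, for each (i, j), the minimum total weight of any directed path from i to j (possibly empty when i = j).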